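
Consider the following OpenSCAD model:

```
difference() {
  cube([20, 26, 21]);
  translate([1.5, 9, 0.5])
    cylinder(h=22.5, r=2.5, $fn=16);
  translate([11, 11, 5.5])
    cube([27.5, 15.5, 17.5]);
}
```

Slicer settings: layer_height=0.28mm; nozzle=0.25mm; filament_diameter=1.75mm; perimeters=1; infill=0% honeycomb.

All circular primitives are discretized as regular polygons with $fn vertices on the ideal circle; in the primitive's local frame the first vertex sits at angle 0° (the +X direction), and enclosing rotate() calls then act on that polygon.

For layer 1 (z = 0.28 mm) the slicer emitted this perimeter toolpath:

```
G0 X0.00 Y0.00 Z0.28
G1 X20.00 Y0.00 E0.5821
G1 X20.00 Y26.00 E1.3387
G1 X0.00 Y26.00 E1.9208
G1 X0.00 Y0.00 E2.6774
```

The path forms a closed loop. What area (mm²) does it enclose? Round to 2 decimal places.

520.00 mm²

Apply the shoelace formula to the sequence of (X, Y) vertices; enclosed area = 520.00 mm².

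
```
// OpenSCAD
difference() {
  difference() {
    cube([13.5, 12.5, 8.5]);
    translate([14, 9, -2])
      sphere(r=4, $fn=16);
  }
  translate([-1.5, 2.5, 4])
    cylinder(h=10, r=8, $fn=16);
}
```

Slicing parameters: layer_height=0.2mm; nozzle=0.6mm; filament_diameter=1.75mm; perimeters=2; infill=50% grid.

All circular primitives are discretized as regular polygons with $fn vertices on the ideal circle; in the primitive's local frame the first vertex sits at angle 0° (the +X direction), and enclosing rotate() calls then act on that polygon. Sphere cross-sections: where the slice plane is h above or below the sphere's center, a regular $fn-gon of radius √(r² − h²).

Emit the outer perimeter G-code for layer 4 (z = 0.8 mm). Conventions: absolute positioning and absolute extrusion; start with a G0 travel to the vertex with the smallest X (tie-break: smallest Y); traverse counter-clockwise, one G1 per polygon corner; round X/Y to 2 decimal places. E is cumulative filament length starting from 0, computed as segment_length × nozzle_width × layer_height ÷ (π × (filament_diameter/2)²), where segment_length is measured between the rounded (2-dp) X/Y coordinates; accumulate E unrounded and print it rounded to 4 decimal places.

At z = 0.8 mm: the 13.5×12.5 cube contributes its full rectangle; the r=4 sphere at (14, 9) contributes a regular 16-gon of circumradius √(4²−2.8²) = 2.857; Taking the first minus the rest: starting from the 13.5×12.5 cube, the r=4 sphere at (14, 9) partially overlaps it — only the 9.68 mm² overlap (of its 24.98 mm²) is removed, clipping the outline — 1 connected region; the cylinder at (-1.5, 2.5) is absent (z outside [4, 14]); Subtracting the remaining from the first: none of the subtracted shapes is present at this height, so the result so far is unchanged — 1 connected region. The outline is a single polygon with 13 vertices. Extrusion per mm of travel: 0.6 × 0.2 / (π × 0.875²) = 0.049890. Accumulating E over each segment gives final E = 2.7130.

G0 X0.00 Y0.00 Z0.80
G1 X13.50 Y0.00 E0.6735
G1 X13.50 Y6.24 E0.9848
G1 X12.91 Y6.36 E1.0149
G1 X11.98 Y6.98 E1.0706
G1 X11.36 Y7.91 E1.1264
G1 X11.14 Y9.00 E1.1819
G1 X11.36 Y10.09 E1.2374
G1 X11.98 Y11.02 E1.2931
G1 X12.91 Y11.64 E1.3489
G1 X13.50 Y11.76 E1.3789
G1 X13.50 Y12.50 E1.4158
G1 X0.00 Y12.50 E2.0894
G1 X0.00 Y0.00 E2.7130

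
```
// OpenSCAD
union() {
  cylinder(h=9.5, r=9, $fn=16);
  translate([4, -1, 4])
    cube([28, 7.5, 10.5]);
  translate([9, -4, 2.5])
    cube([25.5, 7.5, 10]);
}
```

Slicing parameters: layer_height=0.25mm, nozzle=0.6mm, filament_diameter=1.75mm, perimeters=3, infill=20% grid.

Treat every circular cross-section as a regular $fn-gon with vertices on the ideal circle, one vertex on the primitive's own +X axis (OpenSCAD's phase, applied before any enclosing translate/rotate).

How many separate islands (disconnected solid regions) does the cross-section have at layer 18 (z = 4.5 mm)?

At z = 4.5 mm: the cylinder: section is a regular 16-gon, circumradius r=9; the 28×7.5 cube at (4, -1) contributes its full rectangle; the cube at (9, -4) (footprint 25.5×7.5) is included at this height; Combining (union): the regions partially overlap (shared area 134.50 mm²), so overlapping operands fuse into one piece — 1 connected region. Overall, the cross-section is a single solid region. Island count = 1.

1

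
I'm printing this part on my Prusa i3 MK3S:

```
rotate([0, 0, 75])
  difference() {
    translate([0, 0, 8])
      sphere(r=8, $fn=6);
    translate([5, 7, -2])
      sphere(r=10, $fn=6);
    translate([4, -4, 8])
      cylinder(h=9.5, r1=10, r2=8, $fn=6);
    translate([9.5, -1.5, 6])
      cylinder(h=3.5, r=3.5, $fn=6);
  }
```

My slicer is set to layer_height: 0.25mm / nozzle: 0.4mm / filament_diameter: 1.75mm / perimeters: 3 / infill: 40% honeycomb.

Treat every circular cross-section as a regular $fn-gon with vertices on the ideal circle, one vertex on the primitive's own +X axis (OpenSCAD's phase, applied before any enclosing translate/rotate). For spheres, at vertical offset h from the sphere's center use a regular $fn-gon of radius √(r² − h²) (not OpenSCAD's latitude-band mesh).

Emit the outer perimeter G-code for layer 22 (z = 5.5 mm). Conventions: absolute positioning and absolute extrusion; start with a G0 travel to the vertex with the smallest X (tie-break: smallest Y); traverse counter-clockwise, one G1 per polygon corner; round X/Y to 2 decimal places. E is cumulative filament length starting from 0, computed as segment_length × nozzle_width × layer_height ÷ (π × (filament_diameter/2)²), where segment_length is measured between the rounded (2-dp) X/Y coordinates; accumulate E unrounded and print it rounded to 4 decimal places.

At z = 5.5 mm: the r=8 sphere slices to a regular 6-gon of circumradius 7.599 (√(r²−h²) with h=2.5 from center); the r=10 sphere at (5, 7) slices to a regular 6-gon of circumradius 6.614 (√(r²−h²) with h=7.5 from center); the cone at (4, -4) does not reach this height (z outside [8, 17.5]); the cylinder at (9.5, -1.5) is not intersected at this z (z outside [6, 9.5]); Subtracting the remaining from the first: starting from the r=8 sphere, the r=10 sphere at (5, 7) partially overlaps it — only the 27.46 mm² overlap (of its 113.67 mm²) is removed, clipping the outline — 1 connected region; (whole slice rotated 75° about Z — lengths, areas and connectivity unchanged). The outline is a single polygon with 8 vertices. Extrusion per mm of travel: 0.4 × 0.25 / (π × 0.875²) = 0.041575. Accumulating E over each segment gives final E = 1.8956.

G0 X-7.34 Y-1.97 Z5.50
G1 X-1.97 Y-7.34 E0.3157
G1 X5.37 Y-5.37 E0.6317
G1 X7.34 Y1.97 E0.9477
G1 X1.97 Y7.34 E1.2634
G1 X0.55 Y6.96 E1.3245
G1 X-0.79 Y1.96 E1.5397
G1 X-6.71 Y0.38 E1.7945
G1 X-7.34 Y-1.97 E1.8956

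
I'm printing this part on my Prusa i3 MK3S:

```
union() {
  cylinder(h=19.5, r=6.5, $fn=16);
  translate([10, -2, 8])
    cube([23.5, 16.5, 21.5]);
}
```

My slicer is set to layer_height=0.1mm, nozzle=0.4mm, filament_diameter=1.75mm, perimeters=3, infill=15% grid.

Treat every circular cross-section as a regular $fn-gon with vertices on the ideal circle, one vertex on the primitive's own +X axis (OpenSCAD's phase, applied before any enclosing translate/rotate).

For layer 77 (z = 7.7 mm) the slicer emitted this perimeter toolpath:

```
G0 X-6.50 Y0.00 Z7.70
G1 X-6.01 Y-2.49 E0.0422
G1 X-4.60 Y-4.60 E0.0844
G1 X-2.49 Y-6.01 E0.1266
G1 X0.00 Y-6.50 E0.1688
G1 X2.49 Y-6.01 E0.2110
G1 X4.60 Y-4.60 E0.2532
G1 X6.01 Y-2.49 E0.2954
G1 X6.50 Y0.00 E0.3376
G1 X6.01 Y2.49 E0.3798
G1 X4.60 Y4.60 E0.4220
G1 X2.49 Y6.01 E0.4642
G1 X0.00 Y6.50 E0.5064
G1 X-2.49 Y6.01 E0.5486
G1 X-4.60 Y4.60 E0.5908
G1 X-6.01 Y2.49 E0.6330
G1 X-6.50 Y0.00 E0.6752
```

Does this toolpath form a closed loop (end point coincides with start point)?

Start point (G0): (-6.50, 0.00). End point (last G1): the path returns to the start — closed.

yes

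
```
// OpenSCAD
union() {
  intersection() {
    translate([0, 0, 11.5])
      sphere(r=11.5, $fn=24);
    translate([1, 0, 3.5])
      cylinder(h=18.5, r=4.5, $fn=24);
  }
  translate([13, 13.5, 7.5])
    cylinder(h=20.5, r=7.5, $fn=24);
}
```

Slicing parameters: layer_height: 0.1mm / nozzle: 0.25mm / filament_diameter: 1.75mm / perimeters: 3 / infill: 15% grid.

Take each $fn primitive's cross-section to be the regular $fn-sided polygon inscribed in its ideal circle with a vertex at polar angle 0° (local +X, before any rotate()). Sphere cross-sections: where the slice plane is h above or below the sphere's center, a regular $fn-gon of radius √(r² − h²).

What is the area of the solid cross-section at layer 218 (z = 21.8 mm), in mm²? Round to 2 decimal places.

235.39 mm²

At z = 21.8 mm: the r=11.5 sphere slices to a regular 24-gon of circumradius 5.115 (√(r²−h²) with h=10.3 from center) (area = (24/2)·5.115²·sin(360°/24) = 81.25 mm²); the r=4.5 cylinder at (1, 0) contributes a regular 24-gon of circumradius 4.5 (area = (24/2)·4.500²·sin(360°/24) = 62.89 mm²); After intersecting: the r=4.5 cylinder at (1, 0) partially overlaps the r=11.5 sphere; clipping to the common part keeps 60.68 mm² — area = 60.68 mm²; the r=7.5 cylinder at (13, 13.5) gives a regular 24-gon of circumradius 7.5 (constant along its height) (area = (24/2)·7.500²·sin(360°/24) = 174.70 mm²); Combining (union): the 2 present regions are separate (no shared area or edge), so areas and boundary lengths simply add and each stays a separate island — area = 235.39 mm². Overall, the cross-section has 2 separate islands. Net area = 235.39 mm².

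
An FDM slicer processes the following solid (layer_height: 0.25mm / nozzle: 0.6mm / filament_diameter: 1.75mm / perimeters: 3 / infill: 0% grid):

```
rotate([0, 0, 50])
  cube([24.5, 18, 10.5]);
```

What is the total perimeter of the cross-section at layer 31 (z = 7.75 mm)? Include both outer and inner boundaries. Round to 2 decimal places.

85.00 mm

At z = 7.75 mm: the cube is present — its section is the full 24.5×18 rectangle (perimeter 85.00 mm); (whole slice rotated 50° about Z — lengths, areas and connectivity unchanged). Overall, the cross-section is a single solid region. Total boundary length (outer) = 85.00 mm.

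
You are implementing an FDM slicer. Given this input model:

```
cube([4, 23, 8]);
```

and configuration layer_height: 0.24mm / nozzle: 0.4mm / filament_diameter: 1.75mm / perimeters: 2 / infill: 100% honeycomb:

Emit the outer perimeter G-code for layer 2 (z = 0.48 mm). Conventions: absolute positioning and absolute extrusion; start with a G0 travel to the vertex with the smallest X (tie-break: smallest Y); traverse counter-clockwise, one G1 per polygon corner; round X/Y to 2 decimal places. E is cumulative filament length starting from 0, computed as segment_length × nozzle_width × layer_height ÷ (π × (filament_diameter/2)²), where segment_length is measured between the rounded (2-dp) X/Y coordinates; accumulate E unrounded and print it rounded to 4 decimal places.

At z = 0.48 mm: the 4×23 cube contributes its full rectangle. The outline is a single polygon with 4 vertices. Extrusion per mm of travel: 0.4 × 0.24 / (π × 0.875²) = 0.039912. Accumulating E over each segment gives final E = 2.1553.

G0 X0.00 Y0.00 Z0.48
G1 X4.00 Y0.00 E0.1596
G1 X4.00 Y23.00 E1.0776
G1 X0.00 Y23.00 E1.2373
G1 X0.00 Y0.00 E2.1553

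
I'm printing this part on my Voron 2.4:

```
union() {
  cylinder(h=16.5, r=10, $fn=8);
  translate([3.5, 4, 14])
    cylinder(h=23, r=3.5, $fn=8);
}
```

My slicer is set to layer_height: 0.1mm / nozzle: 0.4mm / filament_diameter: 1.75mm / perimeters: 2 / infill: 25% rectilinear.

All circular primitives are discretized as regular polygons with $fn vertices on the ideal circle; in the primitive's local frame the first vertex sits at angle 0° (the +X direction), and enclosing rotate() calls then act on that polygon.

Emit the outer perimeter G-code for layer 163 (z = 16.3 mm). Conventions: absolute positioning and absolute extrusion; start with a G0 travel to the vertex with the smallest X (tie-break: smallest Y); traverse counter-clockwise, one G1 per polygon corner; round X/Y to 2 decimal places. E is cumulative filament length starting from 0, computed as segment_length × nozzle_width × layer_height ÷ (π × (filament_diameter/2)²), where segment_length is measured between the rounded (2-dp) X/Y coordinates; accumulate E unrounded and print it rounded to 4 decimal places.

At z = 16.3 mm: the cylinder: section is a regular 8-gon, circumradius r=10; the r=3.5 cylinder at (3.5, 4) contributes a regular 8-gon of circumradius 3.5; Taking the union: the r=3.5 cylinder at (3.5, 4) lies entirely inside the r=10 cylinder, so the union is just the r=10 cylinder — 1 connected region. The outline is a single polygon with 8 vertices. Extrusion per mm of travel: 0.4 × 0.1 / (π × 0.875²) = 0.016630. Accumulating E over each segment gives final E = 1.0182.

G0 X-10.00 Y0.00 Z16.30
G1 X-7.07 Y-7.07 E0.1273
G1 X0.00 Y-10.00 E0.2545
G1 X7.07 Y-7.07 E0.3818
G1 X10.00 Y0.00 E0.5091
G1 X7.07 Y7.07 E0.6364
G1 X0.00 Y10.00 E0.7636
G1 X-7.07 Y7.07 E0.8909
G1 X-10.00 Y0.00 E1.0182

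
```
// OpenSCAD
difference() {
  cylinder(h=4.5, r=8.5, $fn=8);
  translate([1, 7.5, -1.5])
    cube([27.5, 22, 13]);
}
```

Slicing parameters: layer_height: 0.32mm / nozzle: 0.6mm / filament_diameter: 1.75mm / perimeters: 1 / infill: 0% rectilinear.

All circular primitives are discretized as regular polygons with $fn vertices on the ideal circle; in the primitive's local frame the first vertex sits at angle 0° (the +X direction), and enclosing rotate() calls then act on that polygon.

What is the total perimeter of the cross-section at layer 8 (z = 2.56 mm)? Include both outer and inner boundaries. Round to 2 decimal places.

At z = 2.56 mm: the r=8.5 cylinder gives a regular 8-gon of circumradius 8.5 (constant along its height) (perimeter = 2·8·8.500·sin(180°/8) = 52.04 mm); the cube at (1, 7.5) is present — its section is the full 27.5×22 rectangle (perimeter 99.00 mm); Taking the first minus the rest: starting from the r=8.5 cylinder, the 27.5×22 cube at (1, 7.5) partially overlaps it — only the 0.41 mm² overlap (of its 605.00 mm²) is removed, clipping the outline — boundary = 52.51 mm. Overall, the cross-section is a single solid region. Total boundary length (outer) = 52.51 mm.

52.51 mm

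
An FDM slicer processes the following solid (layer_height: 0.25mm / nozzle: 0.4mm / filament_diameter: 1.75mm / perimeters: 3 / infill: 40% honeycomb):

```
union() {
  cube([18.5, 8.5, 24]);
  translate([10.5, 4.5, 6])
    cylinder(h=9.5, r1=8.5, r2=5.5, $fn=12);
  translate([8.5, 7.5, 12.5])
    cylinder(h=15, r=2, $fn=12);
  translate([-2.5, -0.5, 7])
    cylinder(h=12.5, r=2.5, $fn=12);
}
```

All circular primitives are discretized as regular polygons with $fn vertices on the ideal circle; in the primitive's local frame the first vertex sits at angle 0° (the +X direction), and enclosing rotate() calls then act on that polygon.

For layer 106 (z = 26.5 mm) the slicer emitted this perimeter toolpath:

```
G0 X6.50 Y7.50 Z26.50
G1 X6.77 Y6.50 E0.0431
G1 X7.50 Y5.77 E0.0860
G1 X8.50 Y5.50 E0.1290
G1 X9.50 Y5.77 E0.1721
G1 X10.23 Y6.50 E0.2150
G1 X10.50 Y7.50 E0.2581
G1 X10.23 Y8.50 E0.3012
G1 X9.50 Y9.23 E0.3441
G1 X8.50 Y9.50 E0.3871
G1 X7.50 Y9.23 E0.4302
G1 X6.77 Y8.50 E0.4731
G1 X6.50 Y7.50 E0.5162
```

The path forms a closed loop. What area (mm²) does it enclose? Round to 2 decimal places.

Apply the shoelace formula to the sequence of (X, Y) vertices; enclosed area = 11.99 mm².

11.99 mm²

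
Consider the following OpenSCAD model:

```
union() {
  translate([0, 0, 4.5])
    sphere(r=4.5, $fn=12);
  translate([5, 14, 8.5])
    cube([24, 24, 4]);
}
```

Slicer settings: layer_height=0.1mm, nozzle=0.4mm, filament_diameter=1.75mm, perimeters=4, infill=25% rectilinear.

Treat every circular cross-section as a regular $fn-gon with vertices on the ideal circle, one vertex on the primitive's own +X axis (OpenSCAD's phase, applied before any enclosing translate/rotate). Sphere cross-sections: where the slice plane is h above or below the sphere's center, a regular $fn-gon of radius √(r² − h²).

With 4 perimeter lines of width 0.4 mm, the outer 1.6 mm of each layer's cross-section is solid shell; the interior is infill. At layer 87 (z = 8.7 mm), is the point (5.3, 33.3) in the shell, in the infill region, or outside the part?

shell

At z = 8.7 mm: the r=4.5 sphere contributes a regular 12-gon of circumradius √(4.5²−4.2²) = 1.616; the cube at (5, 14) is present — its section is the full 24×24 rectangle; Merging all regions: the 2 present regions are separate (no shared area or edge), so areas and boundary lengths simply add and each stays a separate island — 2 connected regions. Overall, the cross-section has 2 separate islands. The nearest boundary edge runs (5.00, 14.00)→(5.00, 38.00); distance from the point to it = 0.30 mm. (Shell/infill is judged within the island containing the point — the largest one.) The point is inside the cross-section, 0.30 mm from the nearest boundary — within the 1.6 mm shell band (4 × 0.4).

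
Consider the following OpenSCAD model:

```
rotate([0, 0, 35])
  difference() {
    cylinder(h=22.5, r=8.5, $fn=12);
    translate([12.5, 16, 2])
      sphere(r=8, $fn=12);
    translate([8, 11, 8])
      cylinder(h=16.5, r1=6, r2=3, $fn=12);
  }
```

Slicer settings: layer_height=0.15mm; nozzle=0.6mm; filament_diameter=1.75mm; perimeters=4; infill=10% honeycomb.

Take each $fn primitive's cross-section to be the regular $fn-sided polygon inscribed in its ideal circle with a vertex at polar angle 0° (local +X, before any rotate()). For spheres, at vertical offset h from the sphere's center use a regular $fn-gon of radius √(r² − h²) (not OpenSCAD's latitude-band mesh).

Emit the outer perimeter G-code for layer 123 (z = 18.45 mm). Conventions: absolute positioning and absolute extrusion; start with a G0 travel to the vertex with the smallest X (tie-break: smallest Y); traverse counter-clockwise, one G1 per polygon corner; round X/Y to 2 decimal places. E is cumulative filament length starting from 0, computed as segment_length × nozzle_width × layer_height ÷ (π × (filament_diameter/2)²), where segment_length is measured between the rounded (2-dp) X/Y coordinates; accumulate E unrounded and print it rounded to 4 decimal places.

G0 X-8.47 Y-0.74 Z18.45
G1 X-6.96 Y-4.88 E0.1649
G1 X-3.59 Y-7.70 E0.3293
G1 X0.74 Y-8.47 E0.4939
G1 X4.88 Y-6.96 E0.6588
G1 X7.70 Y-3.59 E0.8232
G1 X8.47 Y0.74 E0.9877
G1 X6.96 Y4.88 E1.1526
G1 X3.59 Y7.70 E1.3171
G1 X-0.74 Y8.47 E1.4816
G1 X-4.88 Y6.96 E1.6465
G1 X-7.70 Y3.59 E1.8109
G1 X-8.47 Y-0.74 E1.9755

At z = 18.45 mm: the r=8.5 cylinder contributes a regular 12-gon of circumradius 8.5; the sphere at (12.5, 16) is not intersected at this z (|z−center|=16.450 > r=8); the cone at (8, 11) contributes a regular 12-gon of circumradius 4.100 (interpolated between r1=6 and r2=3 at t=0.633); Subtracting the remaining from the first: starting from the r=8.5 cylinder, the cone at (8, 11) misses the remaining region (no effect) — 1 connected region; (rotated 35° about Z; rotation is an isometry so areas/perimeters/island counts are preserved). The outline is a single polygon with 12 vertices. Extrusion per mm of travel: 0.6 × 0.15 / (π × 0.875²) = 0.037418. Accumulating E over each segment gives final E = 1.9755.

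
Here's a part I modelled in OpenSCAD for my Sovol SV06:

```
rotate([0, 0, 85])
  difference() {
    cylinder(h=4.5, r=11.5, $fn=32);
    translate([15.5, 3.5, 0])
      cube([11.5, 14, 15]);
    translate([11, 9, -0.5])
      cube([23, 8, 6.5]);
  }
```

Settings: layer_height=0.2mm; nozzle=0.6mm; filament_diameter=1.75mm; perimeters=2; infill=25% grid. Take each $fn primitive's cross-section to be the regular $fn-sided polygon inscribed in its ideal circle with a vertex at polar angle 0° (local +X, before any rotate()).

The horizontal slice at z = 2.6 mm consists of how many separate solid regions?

At z = 2.6 mm: the r=11.5 cylinder contributes a regular 32-gon of circumradius 11.5; the 11.5×14 cube at (15.5, 3.5) contributes its full rectangle; the cube at (11, 9) is present — its section is the full 23×8 rectangle; Subtracting the remaining from the first: starting from the r=11.5 cylinder, the 11.5×14 cube at (15.5, 3.5) misses the remaining region (no effect); the 23×8 cube at (11, 9) misses the remaining region (no effect) — 1 connected region; (rotated 85° about Z; rotation is an isometry so areas/perimeters/island counts are preserved). The result has 1 disconnected region.

1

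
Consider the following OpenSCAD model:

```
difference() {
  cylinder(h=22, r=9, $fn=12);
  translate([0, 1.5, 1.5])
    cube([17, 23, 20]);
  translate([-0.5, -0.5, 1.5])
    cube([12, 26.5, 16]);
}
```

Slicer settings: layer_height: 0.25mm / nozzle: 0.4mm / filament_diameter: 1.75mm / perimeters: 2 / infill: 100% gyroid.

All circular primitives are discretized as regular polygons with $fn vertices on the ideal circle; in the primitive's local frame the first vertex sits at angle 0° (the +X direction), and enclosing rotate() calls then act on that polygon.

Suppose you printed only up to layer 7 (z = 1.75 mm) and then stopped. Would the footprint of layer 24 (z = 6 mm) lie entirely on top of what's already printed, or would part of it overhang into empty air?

entirely on top

Compare the two slices. At z = 1.75: the r=9 cylinder contributes a regular 12-gon of circumradius 9 (area = (12/2)·9.000²·sin(360°/12) = 243.00 mm²); the cube at (0, 1.5) is present — its section is the full 17×23 rectangle (area 391.00 mm²); the cube at (-0.5, -0.5) is present — its section is the full 12×26.5 rectangle (area 318.00 mm²); After the difference (first − rest): starting from the r=9 cylinder (243.00 mm²), the 17×23 cube at (0, 1.5) partially overlaps it — only the 47.55 mm² overlap (of its 391.00 mm²) is removed, clipping the outline; the 12×26.5 cube at (-0.5, -0.5) partially overlaps it — only the 22.38 mm² overlap (of its 318.00 mm²) is removed, clipping the outline — area = 173.07 mm². At z = 6: the r=9 cylinder gives a regular 12-gon of circumradius 9 (constant along its height) (area = (12/2)·9.000²·sin(360°/12) = 243.00 mm²); the cube at (0, 1.5) is present — its section is the full 17×23 rectangle (area 391.00 mm²); the 12×26.5 cube at (-0.5, -0.5) contributes its full rectangle (area 318.00 mm²); Subtracting the remaining from the first: starting from the r=9 cylinder (243.00 mm²), the 17×23 cube at (0, 1.5) partially overlaps it — only the 47.55 mm² overlap (of its 391.00 mm²) is removed, clipping the outline; the 12×26.5 cube at (-0.5, -0.5) partially overlaps it — only the 22.38 mm² overlap (of its 318.00 mm²) is removed, clipping the outline — area = 173.07 mm². Checking containment: the cross-section at z = 6 is a subset of the cross-section at z = 1.75.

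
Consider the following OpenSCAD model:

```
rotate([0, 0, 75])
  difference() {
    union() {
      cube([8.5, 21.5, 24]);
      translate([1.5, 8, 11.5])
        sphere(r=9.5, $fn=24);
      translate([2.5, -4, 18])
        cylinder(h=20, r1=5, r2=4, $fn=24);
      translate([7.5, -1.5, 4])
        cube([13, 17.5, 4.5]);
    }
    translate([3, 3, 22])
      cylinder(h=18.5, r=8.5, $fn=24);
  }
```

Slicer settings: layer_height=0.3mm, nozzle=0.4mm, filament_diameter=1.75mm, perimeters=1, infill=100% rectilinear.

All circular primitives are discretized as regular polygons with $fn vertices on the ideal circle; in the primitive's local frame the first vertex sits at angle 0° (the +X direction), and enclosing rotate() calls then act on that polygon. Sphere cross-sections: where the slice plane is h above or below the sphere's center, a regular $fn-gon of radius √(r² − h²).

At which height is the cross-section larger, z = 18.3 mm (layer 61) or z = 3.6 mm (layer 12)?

layer 61 (z = 18.3 mm)

Layer 61 (z = 18.3): the cube is present — its section is the full 8.5×21.5 rectangle (area 182.75 mm²); the r=9.5 sphere at (1.5, 8) slices to a regular 24-gon of circumradius 6.634 (√(r²−h²) with h=6.8 from center) (area = (24/2)·6.634²·sin(360°/24) = 136.69 mm²); the cone at (2.5, -4) (r1=5→r2=4) has section circumradius 4.985 here — a regular 24-gon (area = (24/2)·4.985²·sin(360°/24) = 77.18 mm²); the cube at (7.5, -1.5) does not reach this height (z outside [4, 8.5]); Combining (union): the regions partially overlap — summed areas 396.62 mm² minus the doubly-counted overlap 91.70 mm² gives 304.92 mm² — area = 304.92 mm²; the cylinder at (3, 3) is not intersected at this z (z outside [22, 40.5]); Subtracting the remaining from the first: none of the subtracted shapes is present at this height, so the result so far is unchanged — area = 304.92 mm²; (whole slice rotated 75° about Z — lengths, areas and connectivity unchanged). So its area = 304.92 mm². Layer 12 (z = 3.6): the cube is present — its section is the full 8.5×21.5 rectangle (area 182.75 mm²); the r=9.5 sphere at (1.5, 8) contributes a regular 24-gon of circumradius √(9.5²−7.9²) = 5.276 (area = (24/2)·5.276²·sin(360°/24) = 86.47 mm²); the cone at (2.5, -4) is absent (z outside [18, 38]); the cube at (7.5, -1.5) is not intersected at this z (z outside [4, 8.5]); Merging all regions: the regions partially overlap — summed areas 269.22 mm² minus the doubly-counted overlap 58.76 mm² gives 210.46 mm² — area = 210.46 mm²; the cylinder at (3, 3) is absent (z outside [22, 40.5]); After the difference (first − rest): none of the subtracted shapes is present at this height, so that combined region is unchanged — area = 210.46 mm²; (rotated 75° about Z; rotation is an isometry so areas/perimeters/island counts are preserved). So its area = 210.46 mm². Layer 61 is larger (304.92 vs 210.46 mm²).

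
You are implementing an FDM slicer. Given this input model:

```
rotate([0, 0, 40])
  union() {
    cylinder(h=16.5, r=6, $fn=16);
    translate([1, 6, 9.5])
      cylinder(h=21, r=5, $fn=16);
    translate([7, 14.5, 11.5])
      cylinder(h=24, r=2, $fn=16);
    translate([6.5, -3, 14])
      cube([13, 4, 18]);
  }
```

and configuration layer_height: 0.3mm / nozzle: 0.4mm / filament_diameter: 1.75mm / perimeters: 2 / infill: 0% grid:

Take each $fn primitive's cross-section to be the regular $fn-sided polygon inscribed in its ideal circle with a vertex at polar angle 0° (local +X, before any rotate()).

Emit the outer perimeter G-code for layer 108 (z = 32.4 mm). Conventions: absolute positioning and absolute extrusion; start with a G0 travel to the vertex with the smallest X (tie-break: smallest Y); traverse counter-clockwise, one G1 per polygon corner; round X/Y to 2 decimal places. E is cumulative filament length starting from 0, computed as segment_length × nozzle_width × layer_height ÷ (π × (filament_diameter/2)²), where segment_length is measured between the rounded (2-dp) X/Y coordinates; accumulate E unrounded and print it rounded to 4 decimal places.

At z = 32.4 mm: the cylinder is not intersected at this z (z outside [0, 16.5]); the cylinder at (1, 6) is not intersected at this z (z outside [9.5, 30.5]); the r=2 cylinder at (7, 14.5) gives a regular 16-gon of circumradius 2 (constant along its height); the cube at (6.5, -3) does not reach this height (z outside [14, 32]); Taking the union: only the r=2 cylinder at (7, 14.5) is present, so the union is just that shape — 1 connected region; (whole slice rotated 40° about Z — lengths, areas and connectivity unchanged). The outline is a single polygon with 16 vertices. Extrusion per mm of travel: 0.4 × 0.3 / (π × 0.875²) = 0.049890. Accumulating E over each segment gives final E = 0.6229.

G0 X-5.95 Y15.78 Z32.40
G1 X-5.87 Y15.01 E0.0386
G1 X-5.49 Y14.32 E0.0779
G1 X-4.88 Y13.83 E0.1170
G1 X-4.13 Y13.61 E0.1560
G1 X-3.36 Y13.70 E0.1946
G1 X-2.67 Y14.08 E0.2339
G1 X-2.18 Y14.68 E0.2726
G1 X-1.97 Y15.43 E0.3114
G1 X-2.05 Y16.21 E0.3506
G1 X-2.43 Y16.89 E0.3894
G1 X-3.03 Y17.38 E0.4281
G1 X-3.78 Y17.60 E0.4671
G1 X-4.56 Y17.51 E0.5062
G1 X-5.24 Y17.14 E0.5449
G1 X-5.73 Y16.53 E0.5839
G1 X-5.95 Y15.78 E0.6229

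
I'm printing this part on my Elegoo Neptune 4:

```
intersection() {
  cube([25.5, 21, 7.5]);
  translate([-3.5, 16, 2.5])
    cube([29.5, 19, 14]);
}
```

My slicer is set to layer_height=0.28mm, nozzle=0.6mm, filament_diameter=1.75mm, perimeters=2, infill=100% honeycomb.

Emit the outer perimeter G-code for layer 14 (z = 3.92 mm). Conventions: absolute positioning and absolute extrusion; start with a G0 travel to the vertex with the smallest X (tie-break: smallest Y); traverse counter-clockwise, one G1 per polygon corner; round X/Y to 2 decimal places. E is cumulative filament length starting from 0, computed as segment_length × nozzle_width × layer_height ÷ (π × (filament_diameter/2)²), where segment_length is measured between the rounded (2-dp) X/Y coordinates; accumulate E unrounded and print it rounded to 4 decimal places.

At z = 3.92 mm: the cube (footprint 25.5×21) is included at this height; the 29.5×19 cube at (-3.5, 16) contributes its full rectangle; Keeping only the common overlap: the 29.5×19 cube at (-3.5, 16) partially overlaps the 25.5×21 cube; clipping to the common part keeps 127.50 mm² — 1 connected region. The outline is a single polygon with 4 vertices. Extrusion per mm of travel: 0.6 × 0.28 / (π × 0.875²) = 0.069846. Accumulating E over each segment gives final E = 4.2606.

G0 X0.00 Y16.00 Z3.92
G1 X25.50 Y16.00 E1.7811
G1 X25.50 Y21.00 E2.1303
G1 X0.00 Y21.00 E3.9114
G1 X0.00 Y16.00 E4.2606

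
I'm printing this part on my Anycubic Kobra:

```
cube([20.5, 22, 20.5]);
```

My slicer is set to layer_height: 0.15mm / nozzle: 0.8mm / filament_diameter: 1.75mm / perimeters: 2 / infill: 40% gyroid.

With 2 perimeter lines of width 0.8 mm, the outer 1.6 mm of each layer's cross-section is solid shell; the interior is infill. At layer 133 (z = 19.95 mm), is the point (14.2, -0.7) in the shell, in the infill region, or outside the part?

outside

At z = 19.95 mm: the cube (footprint 20.5×22) is included at this height. Overall, the cross-section is a single solid region. The nearest boundary edge runs (0.00, 0.00)→(20.50, 0.00); distance from the point to it = 0.70 mm. The point is not inside any of the regions above, so it lies outside the cross-section (0.70 mm from the nearest boundary).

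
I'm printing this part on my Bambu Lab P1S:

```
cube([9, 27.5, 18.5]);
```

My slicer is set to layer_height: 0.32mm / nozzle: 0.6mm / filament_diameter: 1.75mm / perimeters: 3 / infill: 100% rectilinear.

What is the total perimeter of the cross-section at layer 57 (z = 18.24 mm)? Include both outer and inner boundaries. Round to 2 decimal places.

73.00 mm

At z = 18.24 mm: the 9×27.5 cube contributes its full rectangle (perimeter 73.00 mm). Overall, the cross-section is a single solid region. Total boundary length (outer) = 73.00 mm.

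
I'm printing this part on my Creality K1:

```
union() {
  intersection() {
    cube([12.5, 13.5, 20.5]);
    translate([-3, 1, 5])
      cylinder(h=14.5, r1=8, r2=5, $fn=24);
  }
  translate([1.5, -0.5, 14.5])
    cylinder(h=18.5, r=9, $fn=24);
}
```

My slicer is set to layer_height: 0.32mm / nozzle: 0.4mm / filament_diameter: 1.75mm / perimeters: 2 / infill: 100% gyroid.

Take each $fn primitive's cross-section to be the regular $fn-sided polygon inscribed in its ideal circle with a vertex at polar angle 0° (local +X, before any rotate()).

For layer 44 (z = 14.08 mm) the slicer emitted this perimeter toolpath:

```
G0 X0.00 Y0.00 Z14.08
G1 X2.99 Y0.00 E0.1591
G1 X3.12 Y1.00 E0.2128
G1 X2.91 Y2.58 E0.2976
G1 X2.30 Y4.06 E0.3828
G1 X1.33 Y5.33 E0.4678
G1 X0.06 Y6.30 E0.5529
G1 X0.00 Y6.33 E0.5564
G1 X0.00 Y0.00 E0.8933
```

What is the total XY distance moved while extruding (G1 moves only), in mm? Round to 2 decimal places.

16.79 mm

Sum the Euclidean lengths of each G1 segment: total = 16.79 mm.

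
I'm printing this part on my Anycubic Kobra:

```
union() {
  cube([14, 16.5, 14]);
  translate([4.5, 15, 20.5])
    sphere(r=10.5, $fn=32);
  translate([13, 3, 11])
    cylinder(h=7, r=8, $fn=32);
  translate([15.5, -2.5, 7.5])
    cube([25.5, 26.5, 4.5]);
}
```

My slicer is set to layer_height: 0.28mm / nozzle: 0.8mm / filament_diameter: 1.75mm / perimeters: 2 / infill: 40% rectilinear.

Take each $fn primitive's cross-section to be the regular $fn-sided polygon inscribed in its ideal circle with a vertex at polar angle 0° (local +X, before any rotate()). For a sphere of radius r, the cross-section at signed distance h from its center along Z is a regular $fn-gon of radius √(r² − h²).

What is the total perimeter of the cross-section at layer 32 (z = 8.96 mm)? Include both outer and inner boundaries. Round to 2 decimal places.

165.00 mm

At z = 8.96 mm: the 14×16.5 cube contributes its full rectangle (perimeter 61.00 mm); the sphere at (4.5, 15) is absent (|z−center|=11.540 > r=10.5); the cylinder at (13, 3) is not intersected at this z (z outside [11, 18]); the cube at (15.5, -2.5) (footprint 25.5×26.5) is included at this height (perimeter 104.00 mm); Merging all regions: the 2 present regions are separate (no shared area or edge), so areas and boundary lengths simply add and each stays a separate island — boundary = 165.00 mm. Overall, the cross-section has 2 separate islands. Total boundary length (outer) = 165.00 mm.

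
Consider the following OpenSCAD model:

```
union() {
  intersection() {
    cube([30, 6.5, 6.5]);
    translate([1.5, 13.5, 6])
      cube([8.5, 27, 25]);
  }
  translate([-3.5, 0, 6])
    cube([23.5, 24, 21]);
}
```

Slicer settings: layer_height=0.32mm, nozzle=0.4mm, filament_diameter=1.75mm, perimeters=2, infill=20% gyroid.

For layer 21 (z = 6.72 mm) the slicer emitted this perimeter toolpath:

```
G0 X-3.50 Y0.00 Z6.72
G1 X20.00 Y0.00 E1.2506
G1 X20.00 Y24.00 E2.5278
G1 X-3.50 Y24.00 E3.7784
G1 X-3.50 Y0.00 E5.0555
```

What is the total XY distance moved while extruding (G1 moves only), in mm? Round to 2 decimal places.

Sum the Euclidean lengths of each G1 segment: total = 95.00 mm.

95.00 mm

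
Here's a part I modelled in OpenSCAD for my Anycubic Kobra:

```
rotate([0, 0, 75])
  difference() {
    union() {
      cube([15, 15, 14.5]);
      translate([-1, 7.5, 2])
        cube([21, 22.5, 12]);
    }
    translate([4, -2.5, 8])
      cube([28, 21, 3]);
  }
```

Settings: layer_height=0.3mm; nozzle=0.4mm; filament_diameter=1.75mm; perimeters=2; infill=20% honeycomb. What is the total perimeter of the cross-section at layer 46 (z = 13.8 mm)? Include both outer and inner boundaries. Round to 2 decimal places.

At z = 13.8 mm: the cube (footprint 15×15) is included at this height (perimeter 60.00 mm); the cube at (-1, 7.5) is present — its section is the full 21×22.5 rectangle (perimeter 87.00 mm); Merging all regions: the regions partially overlap (shared area 112.50 mm²), so the edge portions inside another operand are dropped and the merged outline is re-measured after clipping — boundary = 102.00 mm; the cube at (4, -2.5) is absent (z outside [8, 11]); Taking the first minus the rest: none of the subtracted shapes is present at this height, so that combined region is unchanged — boundary = 102.00 mm; (whole slice rotated 75° about Z — lengths, areas and connectivity unchanged). Overall, the cross-section is a single solid region. Total boundary length (outer) = 102.00 mm.

102.00 mm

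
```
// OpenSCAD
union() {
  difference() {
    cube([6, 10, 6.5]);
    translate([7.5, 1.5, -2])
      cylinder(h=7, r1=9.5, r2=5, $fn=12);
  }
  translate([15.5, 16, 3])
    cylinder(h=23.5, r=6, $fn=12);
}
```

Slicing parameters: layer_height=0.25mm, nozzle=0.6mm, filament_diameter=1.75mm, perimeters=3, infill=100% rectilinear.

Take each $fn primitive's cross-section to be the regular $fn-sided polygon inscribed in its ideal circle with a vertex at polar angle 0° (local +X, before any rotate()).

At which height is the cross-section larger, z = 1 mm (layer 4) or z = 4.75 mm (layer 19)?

Layer 4 (z = 1): the cube (footprint 6×10) is included at this height (area 60.00 mm²); the cone at (7.5, 1.5) (r1=9.5→r2=5) has section circumradius 7.571 here — a regular 12-gon (area = (12/2)·7.571²·sin(360°/12) = 171.98 mm²); Subtracting the remaining from the first: starting from the 6×10 cube (60.00 mm²), the cone at (7.5, 1.5) partially overlaps it — only the 40.73 mm² overlap (of its 171.98 mm²) is removed, clipping the outline — area = 19.27 mm²; the cylinder at (15.5, 16) does not reach this height (z outside [3, 26.5]); Combining (union): only the result so far is present, so the union is just that shape — area = 19.27 mm². So its area = 19.27 mm². Layer 19 (z = 4.75): the cube is present — its section is the full 6×10 rectangle (area 60.00 mm²); the cone at (7.5, 1.5) (r1=9.5→r2=5) has section circumradius 5.161 here — a regular 12-gon (area = (12/2)·5.161²·sin(360°/12) = 79.90 mm²); Taking the first minus the rest: starting from the 6×10 cube (60.00 mm²), the cone at (7.5, 1.5) partially overlaps it — only the 17.72 mm² overlap (of its 79.90 mm²) is removed, clipping the outline — area = 42.28 mm²; the r=6 cylinder at (15.5, 16) contributes a regular 12-gon of circumradius 6 (area = (12/2)·6.000²·sin(360°/12) = 108.00 mm²); Combining (union): the 2 present regions are separate (no shared area or edge), so areas and boundary lengths simply add and each stays a separate island — area = 150.28 mm². So its area = 150.28 mm². Layer 19 is larger (150.28 vs 19.27 mm²).

layer 19 (z = 4.75 mm)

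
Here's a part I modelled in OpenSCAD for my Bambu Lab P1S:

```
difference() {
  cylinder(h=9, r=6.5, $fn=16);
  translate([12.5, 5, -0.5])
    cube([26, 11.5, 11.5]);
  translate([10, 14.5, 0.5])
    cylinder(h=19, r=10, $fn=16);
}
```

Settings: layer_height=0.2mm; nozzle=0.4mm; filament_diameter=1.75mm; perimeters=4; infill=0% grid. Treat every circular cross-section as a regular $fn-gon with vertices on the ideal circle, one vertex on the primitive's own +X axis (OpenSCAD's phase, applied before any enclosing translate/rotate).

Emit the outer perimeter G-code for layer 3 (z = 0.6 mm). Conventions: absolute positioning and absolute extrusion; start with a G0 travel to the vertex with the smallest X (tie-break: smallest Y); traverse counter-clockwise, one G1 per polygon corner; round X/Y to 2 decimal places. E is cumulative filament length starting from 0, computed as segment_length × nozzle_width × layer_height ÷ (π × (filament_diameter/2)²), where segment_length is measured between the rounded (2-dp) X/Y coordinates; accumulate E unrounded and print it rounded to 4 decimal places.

G0 X-6.50 Y0.00 Z0.60
G1 X-6.01 Y-2.49 E0.0844
G1 X-4.60 Y-4.60 E0.1688
G1 X-2.49 Y-6.01 E0.2532
G1 X0.00 Y-6.50 E0.3376
G1 X2.49 Y-6.01 E0.4220
G1 X4.60 Y-4.60 E0.5064
G1 X6.01 Y-2.49 E0.5908
G1 X6.50 Y0.00 E0.6752
G1 X6.01 Y2.49 E0.7597
G1 X4.60 Y4.60 E0.8441
G1 X2.49 Y6.01 E0.9285
G1 X0.00 Y6.50 E1.0129
G1 X-2.49 Y6.01 E1.0973
G1 X-4.60 Y4.60 E1.1817
G1 X-6.01 Y2.49 E1.2661
G1 X-6.50 Y0.00 E1.3505

At z = 0.6 mm: the cylinder: section is a regular 16-gon, circumradius r=6.5; the cube at (12.5, 5) is present — its section is the full 26×11.5 rectangle; the r=10 cylinder at (10, 14.5) gives a regular 16-gon of circumradius 10 (constant along its height); After the difference (first − rest): starting from the r=6.5 cylinder, the 26×11.5 cube at (12.5, 5) misses the remaining region (no effect); the r=10 cylinder at (10, 14.5) misses the remaining region (no effect) — 1 connected region. The outline is a single polygon with 16 vertices. Extrusion per mm of travel: 0.4 × 0.2 / (π × 0.875²) = 0.033260. Accumulating E over each segment gives final E = 1.3505.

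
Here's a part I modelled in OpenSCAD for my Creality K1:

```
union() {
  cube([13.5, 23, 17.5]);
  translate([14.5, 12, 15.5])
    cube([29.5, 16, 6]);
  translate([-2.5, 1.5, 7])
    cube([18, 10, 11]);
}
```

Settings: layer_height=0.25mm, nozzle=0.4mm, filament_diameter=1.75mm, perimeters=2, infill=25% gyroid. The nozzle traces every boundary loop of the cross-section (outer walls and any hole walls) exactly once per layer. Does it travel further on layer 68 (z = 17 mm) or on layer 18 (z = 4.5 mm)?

Layer 68 (z = 17): the 13.5×23 cube contributes its full rectangle (perimeter 73.00 mm); the 29.5×16 cube at (14.5, 12) contributes its full rectangle (perimeter 91.00 mm); the cube at (-2.5, 1.5) (footprint 18×10) is included at this height (perimeter 56.00 mm); Taking the union: the regions partially overlap (shared area 135.00 mm²), so the edge portions inside another operand are dropped and the merged outline is re-measured after clipping — boundary = 173.00 mm. So its perimeter = 173.00 mm. Layer 18 (z = 4.5): the 13.5×23 cube contributes its full rectangle (perimeter 73.00 mm); the cube at (14.5, 12) does not reach this height (z outside [15.5, 21.5]); the cube at (-2.5, 1.5) is not intersected at this z (z outside [7, 18]); Combining (union): only the 13.5×23 cube is present, so the union is just that shape — boundary = 73.00 mm. So its perimeter = 73.00 mm. Layer 68 is larger (173.00 vs 73.00 mm).

layer 68 (z = 17 mm)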